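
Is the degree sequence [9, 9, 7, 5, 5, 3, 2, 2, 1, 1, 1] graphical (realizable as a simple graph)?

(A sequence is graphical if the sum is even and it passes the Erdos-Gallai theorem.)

Sum of degrees = 45. Sum is odd, so the sequence is NOT graphical.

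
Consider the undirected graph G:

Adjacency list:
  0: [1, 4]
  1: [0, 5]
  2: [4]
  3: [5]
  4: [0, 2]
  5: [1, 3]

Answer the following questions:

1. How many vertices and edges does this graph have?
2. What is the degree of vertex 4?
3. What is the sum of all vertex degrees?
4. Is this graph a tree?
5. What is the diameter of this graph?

Count: 6 vertices, 5 edges.
Vertex 4 has neighbors [0, 2], degree = 2.
Handshaking lemma: 2 * 5 = 10.
A graph is a tree iff it is connected and has exactly n-1 edges. This graph is connected (all 6 vertices in one component) and has 6-1 = 5 edges. It is a tree.
Diameter (longest shortest path) = 5.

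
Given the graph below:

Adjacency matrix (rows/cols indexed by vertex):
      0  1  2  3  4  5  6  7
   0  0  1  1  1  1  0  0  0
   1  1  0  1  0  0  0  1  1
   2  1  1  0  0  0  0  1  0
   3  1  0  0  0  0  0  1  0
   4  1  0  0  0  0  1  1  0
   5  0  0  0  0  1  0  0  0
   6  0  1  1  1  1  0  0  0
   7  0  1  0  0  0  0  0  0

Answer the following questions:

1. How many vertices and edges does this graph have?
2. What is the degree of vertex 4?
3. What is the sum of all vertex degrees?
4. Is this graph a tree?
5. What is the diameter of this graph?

Count: 8 vertices, 11 edges.
Vertex 4 has neighbors [0, 5, 6], degree = 3.
Handshaking lemma: 2 * 11 = 22.
A tree on 8 vertices has 7 edges. This graph has 11 edges (4 extra). Not a tree.
Diameter (longest shortest path) = 4.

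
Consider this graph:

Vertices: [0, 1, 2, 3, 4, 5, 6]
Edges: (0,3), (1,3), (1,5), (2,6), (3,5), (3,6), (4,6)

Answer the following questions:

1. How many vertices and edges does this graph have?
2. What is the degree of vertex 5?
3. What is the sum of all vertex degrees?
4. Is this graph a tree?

Count: 7 vertices, 7 edges.
Vertex 5 has neighbors [1, 3], degree = 2.
Handshaking lemma: 2 * 7 = 14.
A tree on 7 vertices has 6 edges. This graph has 7 edges (1 extra). Not a tree.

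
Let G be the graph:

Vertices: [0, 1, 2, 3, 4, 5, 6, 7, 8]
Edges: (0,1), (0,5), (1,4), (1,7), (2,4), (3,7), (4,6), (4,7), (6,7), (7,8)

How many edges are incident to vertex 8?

Vertex 8 has neighbors [7], so deg(8) = 1.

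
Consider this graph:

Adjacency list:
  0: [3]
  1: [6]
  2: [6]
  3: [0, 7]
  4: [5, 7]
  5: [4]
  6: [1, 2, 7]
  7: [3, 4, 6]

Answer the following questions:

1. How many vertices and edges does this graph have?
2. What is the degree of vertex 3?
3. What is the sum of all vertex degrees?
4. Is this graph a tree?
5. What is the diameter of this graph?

Count: 8 vertices, 7 edges.
Vertex 3 has neighbors [0, 7], degree = 2.
Handshaking lemma: 2 * 7 = 14.
A graph is a tree iff it is connected and has exactly n-1 edges. This graph is connected (all 8 vertices in one component) and has 8-1 = 7 edges. It is a tree.
Diameter (longest shortest path) = 4.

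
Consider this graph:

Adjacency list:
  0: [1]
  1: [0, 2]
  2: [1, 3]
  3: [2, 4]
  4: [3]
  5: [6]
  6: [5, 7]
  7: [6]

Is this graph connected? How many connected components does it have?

Checking connectivity: the graph has 2 connected component(s).
Components: [[0, 1, 2, 3, 4], [5, 6, 7]]. The graph is NOT connected.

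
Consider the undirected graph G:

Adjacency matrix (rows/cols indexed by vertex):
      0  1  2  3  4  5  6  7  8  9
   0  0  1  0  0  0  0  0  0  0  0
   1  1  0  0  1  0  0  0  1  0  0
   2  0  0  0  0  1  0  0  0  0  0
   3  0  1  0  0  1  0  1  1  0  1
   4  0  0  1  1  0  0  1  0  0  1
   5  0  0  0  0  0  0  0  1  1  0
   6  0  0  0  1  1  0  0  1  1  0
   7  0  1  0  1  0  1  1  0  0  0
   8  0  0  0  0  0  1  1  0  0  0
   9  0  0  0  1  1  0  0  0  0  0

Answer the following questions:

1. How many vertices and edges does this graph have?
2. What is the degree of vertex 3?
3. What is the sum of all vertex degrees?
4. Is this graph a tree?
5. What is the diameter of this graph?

Count: 10 vertices, 14 edges.
Vertex 3 has neighbors [1, 4, 6, 7, 9], degree = 5.
Handshaking lemma: 2 * 14 = 28.
A tree on 10 vertices has 9 edges. This graph has 14 edges (5 extra). Not a tree.
Diameter (longest shortest path) = 4.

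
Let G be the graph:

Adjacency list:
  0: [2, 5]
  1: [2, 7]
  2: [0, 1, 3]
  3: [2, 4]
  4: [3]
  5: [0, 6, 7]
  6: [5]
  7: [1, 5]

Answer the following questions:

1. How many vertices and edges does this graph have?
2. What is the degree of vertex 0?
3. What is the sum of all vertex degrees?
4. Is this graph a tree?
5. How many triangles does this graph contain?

Count: 8 vertices, 8 edges.
Vertex 0 has neighbors [2, 5], degree = 2.
Handshaking lemma: 2 * 8 = 16.
A tree on 8 vertices has 7 edges. This graph has 8 edges (1 extra). Not a tree.
Number of triangles = 0.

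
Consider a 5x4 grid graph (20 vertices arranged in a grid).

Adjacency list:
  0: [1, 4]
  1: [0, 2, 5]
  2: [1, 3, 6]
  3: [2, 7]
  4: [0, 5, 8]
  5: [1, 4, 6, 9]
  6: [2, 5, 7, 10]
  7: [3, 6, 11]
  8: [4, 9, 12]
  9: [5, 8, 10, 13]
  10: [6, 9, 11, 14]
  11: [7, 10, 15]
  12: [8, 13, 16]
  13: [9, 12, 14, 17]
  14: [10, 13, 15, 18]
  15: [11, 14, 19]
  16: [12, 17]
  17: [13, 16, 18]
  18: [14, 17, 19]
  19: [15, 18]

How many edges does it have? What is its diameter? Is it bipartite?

A 5x4 grid has 16 vertical edges and 15 horizontal edges.
Total edges = 16 + 15 = 31.
Diameter = (5-1) + (4-1) = 7 (corner to opposite corner).
Grid graphs are bipartite (checkerboard coloring).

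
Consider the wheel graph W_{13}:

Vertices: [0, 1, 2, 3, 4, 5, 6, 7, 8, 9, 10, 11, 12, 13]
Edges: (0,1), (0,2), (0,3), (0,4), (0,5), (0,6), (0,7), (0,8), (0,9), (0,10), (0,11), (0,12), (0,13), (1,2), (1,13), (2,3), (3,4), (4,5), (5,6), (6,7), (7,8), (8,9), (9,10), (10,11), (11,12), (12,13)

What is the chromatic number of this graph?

W_{13} = C_{13} plus a hub adjacent to every cycle vertex.
The outer cycle needs 3 colors (odd cycle); the hub is adjacent to all of them so needs a fresh color.
Chromatic number = 3 + 1 = 4.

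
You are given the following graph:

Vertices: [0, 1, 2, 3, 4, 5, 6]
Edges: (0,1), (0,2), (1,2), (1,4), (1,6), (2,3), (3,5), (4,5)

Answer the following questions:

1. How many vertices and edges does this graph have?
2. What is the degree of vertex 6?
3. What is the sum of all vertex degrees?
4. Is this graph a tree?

Count: 7 vertices, 8 edges.
Vertex 6 has neighbors [1], degree = 1.
Handshaking lemma: 2 * 8 = 16.
A tree on 7 vertices has 6 edges. This graph has 8 edges (2 extra). Not a tree.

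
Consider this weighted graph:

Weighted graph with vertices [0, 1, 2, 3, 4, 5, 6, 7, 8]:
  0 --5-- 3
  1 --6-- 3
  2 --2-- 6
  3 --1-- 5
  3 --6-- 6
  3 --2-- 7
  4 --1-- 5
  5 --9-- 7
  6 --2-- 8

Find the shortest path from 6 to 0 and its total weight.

Using Dijkstra's algorithm from vertex 6:
Shortest path: 6 -> 3 -> 0
Total weight: 6 + 5 = 11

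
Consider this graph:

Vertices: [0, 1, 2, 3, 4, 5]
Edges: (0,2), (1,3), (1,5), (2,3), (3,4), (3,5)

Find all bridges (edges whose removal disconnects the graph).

A bridge is an edge whose removal increases the number of connected components.
Bridges found: (0,2), (2,3), (3,4)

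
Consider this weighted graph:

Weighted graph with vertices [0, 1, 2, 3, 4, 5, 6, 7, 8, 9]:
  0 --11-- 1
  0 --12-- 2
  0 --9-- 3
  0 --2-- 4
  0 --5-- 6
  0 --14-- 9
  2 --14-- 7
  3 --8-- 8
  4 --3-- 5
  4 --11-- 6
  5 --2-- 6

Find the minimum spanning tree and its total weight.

Applying Kruskal's algorithm (sort edges by weight, add if no cycle):
  Add (0,4) w=2
  Add (5,6) w=2
  Add (4,5) w=3
  Skip (0,6) w=5 (creates cycle)
  Add (3,8) w=8
  Add (0,3) w=9
  Add (0,1) w=11
  Skip (4,6) w=11 (creates cycle)
  Add (0,2) w=12
  Add (0,9) w=14
  Add (2,7) w=14
MST weight = 75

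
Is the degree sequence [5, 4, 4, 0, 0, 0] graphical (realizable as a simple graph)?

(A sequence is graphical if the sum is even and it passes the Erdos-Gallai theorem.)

Sum of degrees = 13. Sum is odd, so the sequence is NOT graphical.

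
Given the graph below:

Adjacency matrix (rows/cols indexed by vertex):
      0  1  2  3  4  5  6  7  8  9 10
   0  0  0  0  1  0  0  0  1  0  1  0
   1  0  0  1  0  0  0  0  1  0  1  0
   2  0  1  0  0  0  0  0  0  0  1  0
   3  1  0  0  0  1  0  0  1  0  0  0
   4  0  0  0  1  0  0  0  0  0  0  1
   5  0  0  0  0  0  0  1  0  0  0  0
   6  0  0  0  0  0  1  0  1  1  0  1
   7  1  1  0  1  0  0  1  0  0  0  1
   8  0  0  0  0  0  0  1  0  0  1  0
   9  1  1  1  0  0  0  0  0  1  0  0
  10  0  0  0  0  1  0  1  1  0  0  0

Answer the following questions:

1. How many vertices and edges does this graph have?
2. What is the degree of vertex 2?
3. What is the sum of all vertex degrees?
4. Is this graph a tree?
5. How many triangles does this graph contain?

Count: 11 vertices, 16 edges.
Vertex 2 has neighbors [1, 9], degree = 2.
Handshaking lemma: 2 * 16 = 32.
A tree on 11 vertices has 10 edges. This graph has 16 edges (6 extra). Not a tree.
Number of triangles = 3.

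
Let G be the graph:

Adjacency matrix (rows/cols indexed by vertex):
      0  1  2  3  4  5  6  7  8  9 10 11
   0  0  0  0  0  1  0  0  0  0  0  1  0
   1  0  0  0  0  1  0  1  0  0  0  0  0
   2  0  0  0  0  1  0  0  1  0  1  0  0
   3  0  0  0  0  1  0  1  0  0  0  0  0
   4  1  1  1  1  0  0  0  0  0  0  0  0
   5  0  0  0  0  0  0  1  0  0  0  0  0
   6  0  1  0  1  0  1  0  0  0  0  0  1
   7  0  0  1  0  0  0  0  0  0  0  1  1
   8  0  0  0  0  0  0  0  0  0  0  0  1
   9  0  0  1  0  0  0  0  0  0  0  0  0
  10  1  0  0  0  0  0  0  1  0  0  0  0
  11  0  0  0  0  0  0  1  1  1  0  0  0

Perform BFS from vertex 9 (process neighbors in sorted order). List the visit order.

BFS from vertex 9 (neighbors processed in ascending order):
Visit order: 9, 2, 4, 7, 0, 1, 3, 10, 11, 6, 8, 5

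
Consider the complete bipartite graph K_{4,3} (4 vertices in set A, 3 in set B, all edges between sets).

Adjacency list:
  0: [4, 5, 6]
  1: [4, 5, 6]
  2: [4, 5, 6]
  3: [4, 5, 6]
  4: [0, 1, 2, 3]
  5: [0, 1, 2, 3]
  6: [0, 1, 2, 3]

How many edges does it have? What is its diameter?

K_{4,3} has 4 * 3 = 12 edges.
Any vertex reaches any opposite-side vertex in 1 step; same-side vertices reach in 2 steps via any opposite-side vertex.
Diameter = 2.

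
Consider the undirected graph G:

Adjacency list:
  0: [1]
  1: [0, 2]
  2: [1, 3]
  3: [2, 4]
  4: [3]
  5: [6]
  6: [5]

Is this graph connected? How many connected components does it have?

Checking connectivity: the graph has 2 connected component(s).
Components: [[0, 1, 2, 3, 4], [5, 6]]. The graph is NOT connected.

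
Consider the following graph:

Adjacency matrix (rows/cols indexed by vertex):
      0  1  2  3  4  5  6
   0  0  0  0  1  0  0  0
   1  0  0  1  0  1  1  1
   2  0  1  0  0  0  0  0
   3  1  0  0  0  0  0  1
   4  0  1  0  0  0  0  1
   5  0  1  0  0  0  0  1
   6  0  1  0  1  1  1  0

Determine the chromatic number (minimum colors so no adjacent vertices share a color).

The graph has a maximum clique of size 3 (lower bound on chromatic number).
A valid 3-coloring: {0: 1, 1: 0, 2: 1, 3: 0, 4: 2, 5: 2, 6: 1}.
Chromatic number = 3.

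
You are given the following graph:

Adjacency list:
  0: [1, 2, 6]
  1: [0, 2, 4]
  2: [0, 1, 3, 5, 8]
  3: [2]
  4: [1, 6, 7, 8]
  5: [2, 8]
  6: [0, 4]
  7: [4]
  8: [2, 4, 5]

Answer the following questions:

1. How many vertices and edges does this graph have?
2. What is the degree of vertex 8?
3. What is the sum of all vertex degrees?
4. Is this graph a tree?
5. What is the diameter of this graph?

Count: 9 vertices, 12 edges.
Vertex 8 has neighbors [2, 4, 5], degree = 3.
Handshaking lemma: 2 * 12 = 24.
A tree on 9 vertices has 8 edges. This graph has 12 edges (4 extra). Not a tree.
Diameter (longest shortest path) = 4.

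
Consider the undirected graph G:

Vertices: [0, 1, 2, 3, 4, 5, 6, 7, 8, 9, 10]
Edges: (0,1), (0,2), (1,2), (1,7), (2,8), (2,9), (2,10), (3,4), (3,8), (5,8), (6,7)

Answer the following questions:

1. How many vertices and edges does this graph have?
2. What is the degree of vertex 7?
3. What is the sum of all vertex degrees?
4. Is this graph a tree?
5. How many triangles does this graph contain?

Count: 11 vertices, 11 edges.
Vertex 7 has neighbors [1, 6], degree = 2.
Handshaking lemma: 2 * 11 = 22.
A tree on 11 vertices has 10 edges. This graph has 11 edges (1 extra). Not a tree.
Number of triangles = 1.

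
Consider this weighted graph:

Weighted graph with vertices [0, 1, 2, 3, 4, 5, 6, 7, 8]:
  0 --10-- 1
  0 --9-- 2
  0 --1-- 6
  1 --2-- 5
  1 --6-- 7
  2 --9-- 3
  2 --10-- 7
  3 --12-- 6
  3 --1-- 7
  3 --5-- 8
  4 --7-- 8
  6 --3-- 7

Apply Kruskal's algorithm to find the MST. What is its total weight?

Applying Kruskal's algorithm (sort edges by weight, add if no cycle):
  Add (0,6) w=1
  Add (3,7) w=1
  Add (1,5) w=2
  Add (6,7) w=3
  Add (3,8) w=5
  Add (1,7) w=6
  Add (4,8) w=7
  Add (0,2) w=9
  Skip (2,3) w=9 (creates cycle)
  Skip (0,1) w=10 (creates cycle)
  Skip (2,7) w=10 (creates cycle)
  Skip (3,6) w=12 (creates cycle)
MST weight = 34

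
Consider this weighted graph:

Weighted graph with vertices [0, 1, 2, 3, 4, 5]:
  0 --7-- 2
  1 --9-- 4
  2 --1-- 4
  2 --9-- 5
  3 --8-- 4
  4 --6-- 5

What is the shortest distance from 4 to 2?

Using Dijkstra's algorithm from vertex 4:
Shortest path: 4 -> 2
Total weight: 1 = 1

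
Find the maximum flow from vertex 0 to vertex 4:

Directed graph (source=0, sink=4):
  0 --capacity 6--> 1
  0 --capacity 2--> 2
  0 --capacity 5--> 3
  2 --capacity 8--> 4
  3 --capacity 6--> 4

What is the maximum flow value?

Computing max flow:
  Flow on (0->2): 2/2
  Flow on (0->3): 5/5
  Flow on (2->4): 2/8
  Flow on (3->4): 5/6
Maximum flow = 7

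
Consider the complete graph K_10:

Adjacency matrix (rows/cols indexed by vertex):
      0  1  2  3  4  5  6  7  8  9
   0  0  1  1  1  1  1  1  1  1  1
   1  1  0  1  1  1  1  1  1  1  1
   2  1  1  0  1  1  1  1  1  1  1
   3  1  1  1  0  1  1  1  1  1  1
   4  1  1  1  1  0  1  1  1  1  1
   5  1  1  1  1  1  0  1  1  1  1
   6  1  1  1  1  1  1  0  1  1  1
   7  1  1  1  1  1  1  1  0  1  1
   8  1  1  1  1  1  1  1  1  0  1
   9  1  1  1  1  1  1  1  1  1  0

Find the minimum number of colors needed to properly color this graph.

In K_10, every vertex is adjacent to every other vertex.
Each vertex needs a unique color.
Chromatic number = 10.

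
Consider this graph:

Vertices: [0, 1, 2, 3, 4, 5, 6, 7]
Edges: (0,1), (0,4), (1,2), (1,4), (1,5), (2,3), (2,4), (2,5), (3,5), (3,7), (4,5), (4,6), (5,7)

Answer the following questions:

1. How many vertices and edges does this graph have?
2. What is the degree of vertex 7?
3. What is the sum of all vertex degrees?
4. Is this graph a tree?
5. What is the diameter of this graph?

Count: 8 vertices, 13 edges.
Vertex 7 has neighbors [3, 5], degree = 2.
Handshaking lemma: 2 * 13 = 26.
A tree on 8 vertices has 7 edges. This graph has 13 edges (6 extra). Not a tree.
Diameter (longest shortest path) = 3.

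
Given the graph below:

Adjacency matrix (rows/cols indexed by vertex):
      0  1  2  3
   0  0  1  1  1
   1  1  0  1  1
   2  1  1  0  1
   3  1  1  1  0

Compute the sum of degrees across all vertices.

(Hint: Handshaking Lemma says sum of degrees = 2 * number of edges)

Count edges: 6 edges.
By Handshaking Lemma: sum of degrees = 2 * 6 = 12.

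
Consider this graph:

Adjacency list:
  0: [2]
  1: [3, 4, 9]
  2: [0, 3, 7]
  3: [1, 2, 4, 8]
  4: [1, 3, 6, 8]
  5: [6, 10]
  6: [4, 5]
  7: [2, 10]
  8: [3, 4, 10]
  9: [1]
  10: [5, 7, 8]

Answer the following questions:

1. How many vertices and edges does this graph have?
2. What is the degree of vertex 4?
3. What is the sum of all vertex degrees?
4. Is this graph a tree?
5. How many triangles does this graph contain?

Count: 11 vertices, 14 edges.
Vertex 4 has neighbors [1, 3, 6, 8], degree = 4.
Handshaking lemma: 2 * 14 = 28.
A tree on 11 vertices has 10 edges. This graph has 14 edges (4 extra). Not a tree.
Number of triangles = 2.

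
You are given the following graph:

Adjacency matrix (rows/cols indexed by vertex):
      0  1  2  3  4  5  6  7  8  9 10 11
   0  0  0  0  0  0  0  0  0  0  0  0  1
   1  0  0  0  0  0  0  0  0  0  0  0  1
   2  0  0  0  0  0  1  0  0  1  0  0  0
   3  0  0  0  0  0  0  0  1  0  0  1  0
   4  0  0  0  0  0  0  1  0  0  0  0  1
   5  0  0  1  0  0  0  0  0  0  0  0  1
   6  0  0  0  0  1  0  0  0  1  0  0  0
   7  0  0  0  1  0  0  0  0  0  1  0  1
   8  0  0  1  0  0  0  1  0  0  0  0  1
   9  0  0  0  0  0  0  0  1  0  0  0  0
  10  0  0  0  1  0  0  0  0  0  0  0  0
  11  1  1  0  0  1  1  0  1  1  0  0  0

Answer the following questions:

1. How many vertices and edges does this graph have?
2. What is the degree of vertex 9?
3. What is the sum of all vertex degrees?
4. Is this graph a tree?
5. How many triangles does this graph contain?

Count: 12 vertices, 13 edges.
Vertex 9 has neighbors [7], degree = 1.
Handshaking lemma: 2 * 13 = 26.
A tree on 12 vertices has 11 edges. This graph has 13 edges (2 extra). Not a tree.
Number of triangles = 0.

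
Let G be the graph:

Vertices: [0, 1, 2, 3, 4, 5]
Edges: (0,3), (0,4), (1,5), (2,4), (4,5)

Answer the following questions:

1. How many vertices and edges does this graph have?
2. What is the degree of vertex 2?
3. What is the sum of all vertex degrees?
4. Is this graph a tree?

Count: 6 vertices, 5 edges.
Vertex 2 has neighbors [4], degree = 1.
Handshaking lemma: 2 * 5 = 10.
A graph is a tree iff it is connected and has exactly n-1 edges. This graph is connected (all 6 vertices in one component) and has 6-1 = 5 edges. It is a tree.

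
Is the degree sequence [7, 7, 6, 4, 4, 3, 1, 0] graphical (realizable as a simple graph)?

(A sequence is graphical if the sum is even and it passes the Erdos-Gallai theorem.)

Sum of degrees = 32. Sum is even but fails Erdos-Gallai. The sequence is NOT graphical.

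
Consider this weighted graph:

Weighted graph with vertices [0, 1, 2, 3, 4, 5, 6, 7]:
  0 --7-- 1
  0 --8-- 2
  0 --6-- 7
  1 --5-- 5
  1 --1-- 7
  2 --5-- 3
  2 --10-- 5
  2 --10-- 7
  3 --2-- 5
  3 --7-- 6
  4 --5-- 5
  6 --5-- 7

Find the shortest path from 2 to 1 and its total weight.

Using Dijkstra's algorithm from vertex 2:
Shortest path: 2 -> 7 -> 1
Total weight: 10 + 1 = 11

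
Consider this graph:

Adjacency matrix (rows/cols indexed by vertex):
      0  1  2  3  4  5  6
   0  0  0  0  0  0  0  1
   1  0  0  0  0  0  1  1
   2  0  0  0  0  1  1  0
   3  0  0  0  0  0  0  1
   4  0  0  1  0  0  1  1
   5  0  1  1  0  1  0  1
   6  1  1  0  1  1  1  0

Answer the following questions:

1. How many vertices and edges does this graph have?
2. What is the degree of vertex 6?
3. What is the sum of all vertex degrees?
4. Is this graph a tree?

Count: 7 vertices, 9 edges.
Vertex 6 has neighbors [0, 1, 3, 4, 5], degree = 5.
Handshaking lemma: 2 * 9 = 18.
A tree on 7 vertices has 6 edges. This graph has 9 edges (3 extra). Not a tree.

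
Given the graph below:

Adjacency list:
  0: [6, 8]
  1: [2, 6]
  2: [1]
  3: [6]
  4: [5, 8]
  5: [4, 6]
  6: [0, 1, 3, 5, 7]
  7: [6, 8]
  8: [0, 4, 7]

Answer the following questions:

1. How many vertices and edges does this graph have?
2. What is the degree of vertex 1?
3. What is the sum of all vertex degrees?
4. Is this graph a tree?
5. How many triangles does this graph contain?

Count: 9 vertices, 10 edges.
Vertex 1 has neighbors [2, 6], degree = 2.
Handshaking lemma: 2 * 10 = 20.
A tree on 9 vertices has 8 edges. This graph has 10 edges (2 extra). Not a tree.
Number of triangles = 0.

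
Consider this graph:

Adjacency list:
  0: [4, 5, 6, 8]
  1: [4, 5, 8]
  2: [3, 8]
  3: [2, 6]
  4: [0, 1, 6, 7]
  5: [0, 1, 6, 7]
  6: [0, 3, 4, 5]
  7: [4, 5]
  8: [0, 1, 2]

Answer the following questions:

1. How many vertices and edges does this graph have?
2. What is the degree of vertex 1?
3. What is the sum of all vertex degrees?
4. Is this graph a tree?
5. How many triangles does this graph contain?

Count: 9 vertices, 14 edges.
Vertex 1 has neighbors [4, 5, 8], degree = 3.
Handshaking lemma: 2 * 14 = 28.
A tree on 9 vertices has 8 edges. This graph has 14 edges (6 extra). Not a tree.
Number of triangles = 2.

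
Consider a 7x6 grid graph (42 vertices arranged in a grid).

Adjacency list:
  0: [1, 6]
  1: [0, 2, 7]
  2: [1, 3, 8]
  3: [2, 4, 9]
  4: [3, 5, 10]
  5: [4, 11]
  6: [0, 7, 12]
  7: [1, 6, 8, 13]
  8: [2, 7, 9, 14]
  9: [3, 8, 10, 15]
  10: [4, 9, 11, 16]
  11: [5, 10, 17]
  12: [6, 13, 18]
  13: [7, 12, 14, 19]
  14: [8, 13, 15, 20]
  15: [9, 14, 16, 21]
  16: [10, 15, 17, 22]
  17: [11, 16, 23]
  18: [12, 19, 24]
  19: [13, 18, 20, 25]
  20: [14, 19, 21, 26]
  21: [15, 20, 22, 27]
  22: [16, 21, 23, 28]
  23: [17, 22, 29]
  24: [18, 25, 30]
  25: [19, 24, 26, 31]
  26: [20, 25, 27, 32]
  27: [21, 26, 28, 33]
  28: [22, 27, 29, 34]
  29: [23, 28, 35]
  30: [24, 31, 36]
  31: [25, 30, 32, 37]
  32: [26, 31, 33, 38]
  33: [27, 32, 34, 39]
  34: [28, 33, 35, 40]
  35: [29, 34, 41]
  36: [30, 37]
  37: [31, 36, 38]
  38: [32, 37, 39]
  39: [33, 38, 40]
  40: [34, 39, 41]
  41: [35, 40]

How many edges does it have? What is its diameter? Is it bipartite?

A 7x6 grid has 36 vertical edges and 35 horizontal edges.
Total edges = 36 + 35 = 71.
Diameter = (7-1) + (6-1) = 11 (corner to opposite corner).
Grid graphs are bipartite (checkerboard coloring).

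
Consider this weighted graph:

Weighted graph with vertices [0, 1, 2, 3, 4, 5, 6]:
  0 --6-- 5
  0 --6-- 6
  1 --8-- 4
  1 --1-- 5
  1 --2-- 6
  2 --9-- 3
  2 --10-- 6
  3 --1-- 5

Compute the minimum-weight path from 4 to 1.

Using Dijkstra's algorithm from vertex 4:
Shortest path: 4 -> 1
Total weight: 8 = 8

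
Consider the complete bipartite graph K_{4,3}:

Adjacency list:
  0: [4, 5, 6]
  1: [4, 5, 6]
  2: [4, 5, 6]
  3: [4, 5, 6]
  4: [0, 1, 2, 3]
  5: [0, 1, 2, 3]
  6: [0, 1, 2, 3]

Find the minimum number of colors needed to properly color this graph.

K_{4,3} is bipartite: vertices split into two independent sets of size 4 and 3.
Color one set 0, the other 1. No adjacent vertices share a color.
Chromatic number = 2.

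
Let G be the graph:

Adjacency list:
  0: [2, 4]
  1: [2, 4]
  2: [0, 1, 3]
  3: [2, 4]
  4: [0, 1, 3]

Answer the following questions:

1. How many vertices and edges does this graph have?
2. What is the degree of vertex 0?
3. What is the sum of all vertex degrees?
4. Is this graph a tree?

Count: 5 vertices, 6 edges.
Vertex 0 has neighbors [2, 4], degree = 2.
Handshaking lemma: 2 * 6 = 12.
A tree on 5 vertices has 4 edges. This graph has 6 edges (2 extra). Not a tree.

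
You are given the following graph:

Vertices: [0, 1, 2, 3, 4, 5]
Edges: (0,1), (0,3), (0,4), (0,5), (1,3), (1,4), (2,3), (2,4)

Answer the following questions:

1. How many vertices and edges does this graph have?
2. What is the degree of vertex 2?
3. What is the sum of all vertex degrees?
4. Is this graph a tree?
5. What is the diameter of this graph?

Count: 6 vertices, 8 edges.
Vertex 2 has neighbors [3, 4], degree = 2.
Handshaking lemma: 2 * 8 = 16.
A tree on 6 vertices has 5 edges. This graph has 8 edges (3 extra). Not a tree.
Diameter (longest shortest path) = 3.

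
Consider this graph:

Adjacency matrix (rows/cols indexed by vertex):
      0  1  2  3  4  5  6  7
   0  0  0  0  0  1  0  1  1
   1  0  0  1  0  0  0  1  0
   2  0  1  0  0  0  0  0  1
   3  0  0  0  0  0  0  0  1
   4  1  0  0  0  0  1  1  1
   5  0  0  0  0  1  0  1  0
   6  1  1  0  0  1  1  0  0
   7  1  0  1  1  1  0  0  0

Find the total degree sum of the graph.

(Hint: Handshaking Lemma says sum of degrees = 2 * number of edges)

Count edges: 11 edges.
By Handshaking Lemma: sum of degrees = 2 * 11 = 22.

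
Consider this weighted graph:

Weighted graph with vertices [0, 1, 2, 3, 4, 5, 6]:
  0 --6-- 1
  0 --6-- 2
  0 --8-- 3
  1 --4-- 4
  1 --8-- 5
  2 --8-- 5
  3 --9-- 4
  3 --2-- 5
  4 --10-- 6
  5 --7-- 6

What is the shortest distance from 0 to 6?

Using Dijkstra's algorithm from vertex 0:
Shortest path: 0 -> 3 -> 5 -> 6
Total weight: 8 + 2 + 7 = 17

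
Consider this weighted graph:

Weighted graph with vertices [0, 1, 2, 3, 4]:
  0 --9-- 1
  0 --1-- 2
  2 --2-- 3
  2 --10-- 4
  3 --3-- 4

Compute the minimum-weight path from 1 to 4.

Using Dijkstra's algorithm from vertex 1:
Shortest path: 1 -> 0 -> 2 -> 3 -> 4
Total weight: 9 + 1 + 2 + 3 = 15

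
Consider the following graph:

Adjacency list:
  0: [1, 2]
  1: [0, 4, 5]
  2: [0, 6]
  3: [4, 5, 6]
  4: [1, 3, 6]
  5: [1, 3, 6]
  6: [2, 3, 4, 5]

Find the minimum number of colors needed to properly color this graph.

The graph has a maximum clique of size 3 (lower bound on chromatic number).
A valid 3-coloring: {0: 1, 1: 0, 2: 2, 3: 1, 4: 2, 5: 2, 6: 0}.
Chromatic number = 3.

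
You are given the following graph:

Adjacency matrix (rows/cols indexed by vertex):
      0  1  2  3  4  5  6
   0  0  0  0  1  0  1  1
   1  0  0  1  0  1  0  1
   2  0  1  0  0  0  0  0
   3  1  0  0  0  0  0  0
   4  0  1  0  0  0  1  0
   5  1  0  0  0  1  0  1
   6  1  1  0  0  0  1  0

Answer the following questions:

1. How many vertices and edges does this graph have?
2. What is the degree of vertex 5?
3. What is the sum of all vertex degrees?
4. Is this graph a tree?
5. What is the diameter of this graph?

Count: 7 vertices, 8 edges.
Vertex 5 has neighbors [0, 4, 6], degree = 3.
Handshaking lemma: 2 * 8 = 16.
A tree on 7 vertices has 6 edges. This graph has 8 edges (2 extra). Not a tree.
Diameter (longest shortest path) = 4.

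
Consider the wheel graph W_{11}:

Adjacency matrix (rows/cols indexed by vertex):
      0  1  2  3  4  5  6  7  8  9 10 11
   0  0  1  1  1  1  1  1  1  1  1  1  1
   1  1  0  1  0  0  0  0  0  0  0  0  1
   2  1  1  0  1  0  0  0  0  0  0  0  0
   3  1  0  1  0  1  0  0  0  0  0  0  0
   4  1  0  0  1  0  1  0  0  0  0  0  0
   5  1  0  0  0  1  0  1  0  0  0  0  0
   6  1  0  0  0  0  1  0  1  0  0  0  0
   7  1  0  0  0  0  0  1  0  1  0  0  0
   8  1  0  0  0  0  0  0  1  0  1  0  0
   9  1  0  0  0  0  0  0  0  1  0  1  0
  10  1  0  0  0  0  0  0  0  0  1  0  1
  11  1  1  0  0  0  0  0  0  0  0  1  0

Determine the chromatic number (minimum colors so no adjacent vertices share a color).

W_{11} = C_{11} plus a hub adjacent to every cycle vertex.
The outer cycle needs 3 colors (odd cycle); the hub is adjacent to all of them so needs a fresh color.
Chromatic number = 3 + 1 = 4.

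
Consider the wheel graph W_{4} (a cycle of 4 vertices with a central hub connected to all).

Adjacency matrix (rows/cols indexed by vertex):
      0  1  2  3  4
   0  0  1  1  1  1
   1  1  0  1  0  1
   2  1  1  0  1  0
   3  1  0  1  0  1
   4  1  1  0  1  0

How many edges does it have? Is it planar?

Wheel graph W_{4}: 4 cycle edges + 4 spoke edges = 8 edges.
Total vertices: 5.
The graph is planar.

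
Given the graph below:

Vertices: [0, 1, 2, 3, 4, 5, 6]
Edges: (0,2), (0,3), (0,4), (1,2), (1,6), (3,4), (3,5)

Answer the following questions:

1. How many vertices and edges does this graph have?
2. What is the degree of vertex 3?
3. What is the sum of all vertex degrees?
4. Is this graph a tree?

Count: 7 vertices, 7 edges.
Vertex 3 has neighbors [0, 4, 5], degree = 3.
Handshaking lemma: 2 * 7 = 14.
A tree on 7 vertices has 6 edges. This graph has 7 edges (1 extra). Not a tree.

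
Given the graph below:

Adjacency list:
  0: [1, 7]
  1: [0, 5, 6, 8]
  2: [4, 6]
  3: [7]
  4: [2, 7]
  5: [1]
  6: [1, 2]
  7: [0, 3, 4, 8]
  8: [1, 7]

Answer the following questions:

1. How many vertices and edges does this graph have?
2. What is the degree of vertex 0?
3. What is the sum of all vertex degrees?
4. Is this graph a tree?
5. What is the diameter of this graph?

Count: 9 vertices, 10 edges.
Vertex 0 has neighbors [1, 7], degree = 2.
Handshaking lemma: 2 * 10 = 20.
A tree on 9 vertices has 8 edges. This graph has 10 edges (2 extra). Not a tree.
Diameter (longest shortest path) = 4.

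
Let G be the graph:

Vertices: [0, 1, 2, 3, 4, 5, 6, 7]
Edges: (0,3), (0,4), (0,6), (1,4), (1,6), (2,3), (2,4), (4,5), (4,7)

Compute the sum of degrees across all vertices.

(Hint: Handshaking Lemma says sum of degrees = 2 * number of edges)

Count edges: 9 edges.
By Handshaking Lemma: sum of degrees = 2 * 9 = 18.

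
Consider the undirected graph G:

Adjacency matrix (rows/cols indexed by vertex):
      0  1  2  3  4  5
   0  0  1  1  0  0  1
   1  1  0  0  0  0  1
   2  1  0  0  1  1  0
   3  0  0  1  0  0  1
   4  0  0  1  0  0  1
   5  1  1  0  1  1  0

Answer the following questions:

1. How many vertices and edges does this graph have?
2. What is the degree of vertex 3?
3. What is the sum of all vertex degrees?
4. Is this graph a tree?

Count: 6 vertices, 8 edges.
Vertex 3 has neighbors [2, 5], degree = 2.
Handshaking lemma: 2 * 8 = 16.
A tree on 6 vertices has 5 edges. This graph has 8 edges (3 extra). Not a tree.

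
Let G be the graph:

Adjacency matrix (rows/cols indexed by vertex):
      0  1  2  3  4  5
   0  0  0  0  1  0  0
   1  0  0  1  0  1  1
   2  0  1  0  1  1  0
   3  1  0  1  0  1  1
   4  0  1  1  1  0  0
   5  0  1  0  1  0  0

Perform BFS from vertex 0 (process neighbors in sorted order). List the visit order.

BFS from vertex 0 (neighbors processed in ascending order):
Visit order: 0, 3, 2, 4, 5, 1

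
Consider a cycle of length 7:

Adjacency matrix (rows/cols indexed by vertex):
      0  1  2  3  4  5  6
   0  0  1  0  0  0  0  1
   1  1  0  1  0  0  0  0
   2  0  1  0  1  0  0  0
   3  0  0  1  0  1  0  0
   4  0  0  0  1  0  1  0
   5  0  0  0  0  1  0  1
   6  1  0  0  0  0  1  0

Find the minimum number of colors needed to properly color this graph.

This is an odd cycle (C_7). Odd cycles are not bipartite (any 2-coloring forces two adjacent vertices to match), and 3 colors suffice.
Chromatic number = 3.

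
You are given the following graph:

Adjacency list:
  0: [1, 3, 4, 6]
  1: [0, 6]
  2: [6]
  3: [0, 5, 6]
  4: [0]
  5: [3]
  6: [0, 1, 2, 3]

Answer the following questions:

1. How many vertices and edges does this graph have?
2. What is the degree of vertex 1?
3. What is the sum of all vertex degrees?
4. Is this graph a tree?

Count: 7 vertices, 8 edges.
Vertex 1 has neighbors [0, 6], degree = 2.
Handshaking lemma: 2 * 8 = 16.
A tree on 7 vertices has 6 edges. This graph has 8 edges (2 extra). Not a tree.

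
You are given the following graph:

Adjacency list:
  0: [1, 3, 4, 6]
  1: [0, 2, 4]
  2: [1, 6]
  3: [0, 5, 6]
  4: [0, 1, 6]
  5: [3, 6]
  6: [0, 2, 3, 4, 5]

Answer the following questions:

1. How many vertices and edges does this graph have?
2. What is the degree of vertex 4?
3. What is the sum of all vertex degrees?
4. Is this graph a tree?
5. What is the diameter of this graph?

Count: 7 vertices, 11 edges.
Vertex 4 has neighbors [0, 1, 6], degree = 3.
Handshaking lemma: 2 * 11 = 22.
A tree on 7 vertices has 6 edges. This graph has 11 edges (5 extra). Not a tree.
Diameter (longest shortest path) = 3.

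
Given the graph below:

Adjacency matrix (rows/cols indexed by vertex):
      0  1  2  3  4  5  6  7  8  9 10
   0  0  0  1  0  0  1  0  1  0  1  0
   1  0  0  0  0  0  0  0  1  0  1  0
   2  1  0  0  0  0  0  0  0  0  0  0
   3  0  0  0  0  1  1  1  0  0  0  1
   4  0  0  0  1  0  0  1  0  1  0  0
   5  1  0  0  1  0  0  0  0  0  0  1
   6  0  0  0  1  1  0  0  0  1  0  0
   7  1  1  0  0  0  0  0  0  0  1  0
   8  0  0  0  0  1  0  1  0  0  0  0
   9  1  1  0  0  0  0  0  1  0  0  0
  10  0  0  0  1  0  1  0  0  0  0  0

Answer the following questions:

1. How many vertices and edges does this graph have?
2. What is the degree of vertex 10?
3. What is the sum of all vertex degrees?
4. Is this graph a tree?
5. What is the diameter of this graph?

Count: 11 vertices, 15 edges.
Vertex 10 has neighbors [3, 5], degree = 2.
Handshaking lemma: 2 * 15 = 30.
A tree on 11 vertices has 10 edges. This graph has 15 edges (5 extra). Not a tree.
Diameter (longest shortest path) = 6.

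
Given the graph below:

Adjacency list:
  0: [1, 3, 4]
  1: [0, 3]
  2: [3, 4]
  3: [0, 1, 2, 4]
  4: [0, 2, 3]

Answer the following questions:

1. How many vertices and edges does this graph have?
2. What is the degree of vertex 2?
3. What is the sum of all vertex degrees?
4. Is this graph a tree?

Count: 5 vertices, 7 edges.
Vertex 2 has neighbors [3, 4], degree = 2.
Handshaking lemma: 2 * 7 = 14.
A tree on 5 vertices has 4 edges. This graph has 7 edges (3 extra). Not a tree.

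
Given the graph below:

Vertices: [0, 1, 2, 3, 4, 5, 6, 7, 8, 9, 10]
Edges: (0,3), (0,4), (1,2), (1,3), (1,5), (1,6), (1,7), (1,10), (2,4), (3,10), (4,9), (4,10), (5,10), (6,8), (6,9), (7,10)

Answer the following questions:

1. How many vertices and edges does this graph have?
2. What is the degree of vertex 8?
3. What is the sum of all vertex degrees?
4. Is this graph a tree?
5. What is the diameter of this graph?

Count: 11 vertices, 16 edges.
Vertex 8 has neighbors [6], degree = 1.
Handshaking lemma: 2 * 16 = 32.
A tree on 11 vertices has 10 edges. This graph has 16 edges (6 extra). Not a tree.
Diameter (longest shortest path) = 4.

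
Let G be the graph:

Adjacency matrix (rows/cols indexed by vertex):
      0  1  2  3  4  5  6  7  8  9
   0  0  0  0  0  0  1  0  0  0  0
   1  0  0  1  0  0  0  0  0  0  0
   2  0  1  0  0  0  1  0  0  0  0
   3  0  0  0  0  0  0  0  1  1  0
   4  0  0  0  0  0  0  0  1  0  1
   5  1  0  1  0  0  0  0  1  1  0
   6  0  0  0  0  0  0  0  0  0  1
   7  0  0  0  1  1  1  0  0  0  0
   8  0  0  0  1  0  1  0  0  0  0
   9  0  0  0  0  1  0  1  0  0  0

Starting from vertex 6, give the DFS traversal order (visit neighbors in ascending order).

DFS from vertex 6 (neighbors processed in ascending order):
Visit order: 6, 9, 4, 7, 3, 8, 5, 0, 2, 1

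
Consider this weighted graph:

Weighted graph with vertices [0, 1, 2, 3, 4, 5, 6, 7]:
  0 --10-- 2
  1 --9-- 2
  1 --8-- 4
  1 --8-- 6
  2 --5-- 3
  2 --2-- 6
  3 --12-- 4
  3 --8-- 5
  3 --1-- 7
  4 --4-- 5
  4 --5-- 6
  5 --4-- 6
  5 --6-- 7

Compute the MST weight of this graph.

Applying Kruskal's algorithm (sort edges by weight, add if no cycle):
  Add (3,7) w=1
  Add (2,6) w=2
  Add (4,5) w=4
  Add (5,6) w=4
  Add (2,3) w=5
  Skip (4,6) w=5 (creates cycle)
  Skip (5,7) w=6 (creates cycle)
  Add (1,6) w=8
  Skip (1,4) w=8 (creates cycle)
  Skip (3,5) w=8 (creates cycle)
  Skip (1,2) w=9 (creates cycle)
  Add (0,2) w=10
  Skip (3,4) w=12 (creates cycle)
MST weight = 34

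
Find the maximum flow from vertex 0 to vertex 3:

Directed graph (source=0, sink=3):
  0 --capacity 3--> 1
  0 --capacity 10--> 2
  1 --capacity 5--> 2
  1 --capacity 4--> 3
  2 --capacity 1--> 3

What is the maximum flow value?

Computing max flow:
  Flow on (0->1): 3/3
  Flow on (0->2): 1/10
  Flow on (1->3): 3/4
  Flow on (2->3): 1/1
Maximum flow = 4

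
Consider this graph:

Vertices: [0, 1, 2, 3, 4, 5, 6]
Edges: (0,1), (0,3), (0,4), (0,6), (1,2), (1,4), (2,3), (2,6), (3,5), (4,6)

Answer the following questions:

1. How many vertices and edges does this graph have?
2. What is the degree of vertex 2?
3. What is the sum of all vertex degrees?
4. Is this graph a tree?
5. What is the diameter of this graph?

Count: 7 vertices, 10 edges.
Vertex 2 has neighbors [1, 3, 6], degree = 3.
Handshaking lemma: 2 * 10 = 20.
A tree on 7 vertices has 6 edges. This graph has 10 edges (4 extra). Not a tree.
Diameter (longest shortest path) = 3.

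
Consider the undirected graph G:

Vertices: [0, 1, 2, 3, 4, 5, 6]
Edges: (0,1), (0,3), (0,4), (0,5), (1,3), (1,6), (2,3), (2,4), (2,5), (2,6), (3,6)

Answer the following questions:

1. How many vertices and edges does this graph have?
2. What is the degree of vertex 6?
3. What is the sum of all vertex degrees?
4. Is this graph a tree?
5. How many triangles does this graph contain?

Count: 7 vertices, 11 edges.
Vertex 6 has neighbors [1, 2, 3], degree = 3.
Handshaking lemma: 2 * 11 = 22.
A tree on 7 vertices has 6 edges. This graph has 11 edges (5 extra). Not a tree.
Number of triangles = 3.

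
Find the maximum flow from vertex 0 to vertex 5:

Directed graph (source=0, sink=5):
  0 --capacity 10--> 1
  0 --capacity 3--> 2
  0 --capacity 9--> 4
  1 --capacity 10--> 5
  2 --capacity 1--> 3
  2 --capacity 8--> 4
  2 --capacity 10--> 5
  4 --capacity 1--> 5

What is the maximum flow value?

Computing max flow:
  Flow on (0->1): 10/10
  Flow on (0->2): 3/3
  Flow on (0->4): 1/9
  Flow on (1->5): 10/10
  Flow on (2->5): 3/10
  Flow on (4->5): 1/1
Maximum flow = 14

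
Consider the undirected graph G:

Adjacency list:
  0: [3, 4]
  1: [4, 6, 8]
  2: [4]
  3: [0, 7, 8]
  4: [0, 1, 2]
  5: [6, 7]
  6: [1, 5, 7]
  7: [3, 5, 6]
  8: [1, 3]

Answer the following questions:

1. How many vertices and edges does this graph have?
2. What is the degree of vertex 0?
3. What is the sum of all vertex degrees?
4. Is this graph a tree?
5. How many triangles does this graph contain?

Count: 9 vertices, 11 edges.
Vertex 0 has neighbors [3, 4], degree = 2.
Handshaking lemma: 2 * 11 = 22.
A tree on 9 vertices has 8 edges. This graph has 11 edges (3 extra). Not a tree.
Number of triangles = 1.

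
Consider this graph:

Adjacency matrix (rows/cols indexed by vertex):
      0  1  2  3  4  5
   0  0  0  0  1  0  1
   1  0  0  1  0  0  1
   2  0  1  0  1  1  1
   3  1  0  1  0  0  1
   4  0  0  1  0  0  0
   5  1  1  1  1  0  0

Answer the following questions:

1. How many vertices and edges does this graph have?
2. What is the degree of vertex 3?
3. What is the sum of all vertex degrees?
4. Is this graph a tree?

Count: 6 vertices, 8 edges.
Vertex 3 has neighbors [0, 2, 5], degree = 3.
Handshaking lemma: 2 * 8 = 16.
A tree on 6 vertices has 5 edges. This graph has 8 edges (3 extra). Not a tree.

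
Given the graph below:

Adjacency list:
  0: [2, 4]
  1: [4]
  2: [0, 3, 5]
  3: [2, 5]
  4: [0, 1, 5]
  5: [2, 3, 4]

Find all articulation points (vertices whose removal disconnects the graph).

An articulation point is a vertex whose removal disconnects the graph.
Articulation points: [4]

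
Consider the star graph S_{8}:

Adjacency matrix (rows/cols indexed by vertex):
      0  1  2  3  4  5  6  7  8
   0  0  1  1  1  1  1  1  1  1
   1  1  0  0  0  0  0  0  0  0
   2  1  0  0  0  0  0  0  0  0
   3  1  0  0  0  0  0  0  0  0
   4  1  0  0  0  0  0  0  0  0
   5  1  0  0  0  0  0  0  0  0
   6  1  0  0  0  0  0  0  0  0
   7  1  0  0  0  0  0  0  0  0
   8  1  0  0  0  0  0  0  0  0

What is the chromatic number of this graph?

S_{8} has one hub adjacent to 8 leaves; leaves are pairwise non-adjacent.
Color the hub 0 and every leaf 1.
Chromatic number = 2.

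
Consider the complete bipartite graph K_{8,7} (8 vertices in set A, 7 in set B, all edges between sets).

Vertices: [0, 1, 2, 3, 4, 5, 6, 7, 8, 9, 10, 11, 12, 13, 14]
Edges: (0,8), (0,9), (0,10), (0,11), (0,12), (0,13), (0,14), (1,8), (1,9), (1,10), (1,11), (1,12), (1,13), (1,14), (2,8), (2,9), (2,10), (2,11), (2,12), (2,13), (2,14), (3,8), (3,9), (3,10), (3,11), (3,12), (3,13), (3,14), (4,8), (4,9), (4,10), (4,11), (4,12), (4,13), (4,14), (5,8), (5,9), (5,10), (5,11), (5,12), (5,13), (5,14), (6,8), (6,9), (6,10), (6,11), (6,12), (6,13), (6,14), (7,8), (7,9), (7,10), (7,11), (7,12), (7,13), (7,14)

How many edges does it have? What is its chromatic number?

K_{8,7} has 8 * 7 = 56 edges.
Bipartite graphs have chromatic number 2 (color each partition differently).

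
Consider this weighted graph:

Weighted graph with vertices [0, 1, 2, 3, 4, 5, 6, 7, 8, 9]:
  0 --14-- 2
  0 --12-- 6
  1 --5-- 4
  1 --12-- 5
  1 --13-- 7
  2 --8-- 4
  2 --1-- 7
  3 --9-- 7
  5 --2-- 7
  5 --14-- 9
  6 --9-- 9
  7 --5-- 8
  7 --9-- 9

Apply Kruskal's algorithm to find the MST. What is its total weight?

Applying Kruskal's algorithm (sort edges by weight, add if no cycle):
  Add (2,7) w=1
  Add (5,7) w=2
  Add (1,4) w=5
  Add (7,8) w=5
  Add (2,4) w=8
  Add (3,7) w=9
  Add (6,9) w=9
  Add (7,9) w=9
  Add (0,6) w=12
  Skip (1,5) w=12 (creates cycle)
  Skip (1,7) w=13 (creates cycle)
  Skip (0,2) w=14 (creates cycle)
  Skip (5,9) w=14 (creates cycle)
MST weight = 60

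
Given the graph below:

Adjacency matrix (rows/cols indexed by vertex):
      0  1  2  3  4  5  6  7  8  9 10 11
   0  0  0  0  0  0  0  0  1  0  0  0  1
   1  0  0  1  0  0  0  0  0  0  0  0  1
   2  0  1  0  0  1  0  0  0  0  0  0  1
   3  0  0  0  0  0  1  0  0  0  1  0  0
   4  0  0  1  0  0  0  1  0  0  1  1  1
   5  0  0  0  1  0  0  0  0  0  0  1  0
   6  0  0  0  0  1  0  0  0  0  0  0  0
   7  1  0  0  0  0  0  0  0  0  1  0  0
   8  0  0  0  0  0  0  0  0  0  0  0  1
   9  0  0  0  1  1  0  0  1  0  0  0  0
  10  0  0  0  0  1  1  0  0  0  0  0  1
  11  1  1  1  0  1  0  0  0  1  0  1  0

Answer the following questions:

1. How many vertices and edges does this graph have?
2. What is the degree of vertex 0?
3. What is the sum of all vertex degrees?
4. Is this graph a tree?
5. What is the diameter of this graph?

Count: 12 vertices, 16 edges.
Vertex 0 has neighbors [7, 11], degree = 2.
Handshaking lemma: 2 * 16 = 32.
A tree on 12 vertices has 11 edges. This graph has 16 edges (5 extra). Not a tree.
Diameter (longest shortest path) = 4.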